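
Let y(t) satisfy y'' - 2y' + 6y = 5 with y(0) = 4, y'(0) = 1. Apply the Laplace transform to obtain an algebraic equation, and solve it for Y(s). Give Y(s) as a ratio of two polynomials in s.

Y(s) = (4*s^2 - 7*s + 5)/(s^3 - 2*s^2 + 6*s)

Laplace-transform each side.
With L{y''} = s^2 Y - s·y(0) - y'(0) and L{y'} = sY - y(0), with y(0) = 4, y'(0) = 1: the LHS transforms to (s^2 - 2*s + 6)Y - (4*s - 7).
The right side is L{5} = 5/s.
So (s^2 - 2*s + 6)Y = 5/s + (4*s - 7).
Isolate Y and clear denominators.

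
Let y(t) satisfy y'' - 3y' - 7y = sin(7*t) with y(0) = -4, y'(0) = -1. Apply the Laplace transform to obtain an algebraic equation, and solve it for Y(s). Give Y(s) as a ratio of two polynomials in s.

Apply the Laplace transform to the equation.
Using L{y''} = s^2 Y - s·y(0) - y'(0) and L{y'} = sY - y(0), with y(0) = -4, y'(0) = -1, the left side becomes (s^2 - 3*s - 7)Y - (-4*s + 11).
The right side is L{sin(7*t)} = 7/(s^2 + 49).
So (s^2 - 3*s - 7)Y = 7/(s^2 + 49) + (-4*s + 11).
Divide through and combine into a single rational function.

Y(s) = (-4*s^3 + 11*s^2 - 196*s + 546)/(s^4 - 3*s^3 + 42*s^2 - 147*s - 343)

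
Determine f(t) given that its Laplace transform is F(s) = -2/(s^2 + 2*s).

f(t) = -2*exp(-t)*sinh(t)

Rewrite the denominator: s^2 + 2*s = (s + 1)^2 - 1.
The form in (s + 1) signals a first-shifting-theorem factor e^(-t).
Since L{sinh(t)} = 1/(s^2 - 1), the inverse is exp(-t)*sinh(t), scaled by -2.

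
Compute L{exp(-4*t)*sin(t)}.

1/((s + 4)^2 + 1)

L{sin(t)} = 1/(s^2 + 1).
By the first shifting theorem, multiplying by e^(-4t) replaces s with s + 4.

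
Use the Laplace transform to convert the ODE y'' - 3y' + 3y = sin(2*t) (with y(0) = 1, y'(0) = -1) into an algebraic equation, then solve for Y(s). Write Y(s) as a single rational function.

Y(s) = (s^3 - 4*s^2 + 4*s - 14)/(s^4 - 3*s^3 + 7*s^2 - 12*s + 12)

Take the Laplace transform of both sides.
With L{y''} = s^2 Y - s·y(0) - y'(0) and L{y'} = sY - y(0), with y(0) = 1, y'(0) = -1: the LHS transforms to (s^2 - 3*s + 3)Y - (s - 4).
The right side is L{sin(2*t)} = 2/(s^2 + 4).
So (s^2 - 3*s + 3)Y = 2/(s^2 + 4) + (s - 4).
Divide through and combine into a single rational function.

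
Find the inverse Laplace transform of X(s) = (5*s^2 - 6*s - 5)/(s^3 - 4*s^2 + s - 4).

3*exp(4*t) + 2*sin(t) + 2*cos(t)

Factor the denominator: s^3 - 4*s^2 + s - 4 = (s - 4)*(s^2 + 1).
Partial fraction decomposition gives [3/(s - 4)] + [2*s/(s^2 + 1)] + [2/(s^2 + 1)].
Invert each term: 3/(s - 4) ↔ 3e^(4t); 2·s/(s^2 + 1) ↔ 2cos(t); 2·1/(s^2 + 1) ↔ 2sin(t).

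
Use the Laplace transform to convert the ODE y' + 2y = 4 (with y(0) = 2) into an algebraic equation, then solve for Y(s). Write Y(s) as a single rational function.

Laplace-transform each side.
The derivative rules (L{y'} = sY - y(0) = sY - 2) turn the left side into (s + 2)Y - (2).
The right side is L{4} = 4/s.
So (s + 2)Y = 4/s + (2).
Solve for Y(s) and write it as one ratio of polynomials.

Y(s) = 2/s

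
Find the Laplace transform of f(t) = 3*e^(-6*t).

3/(s + 6)

L{3} = 3/s.
By the first shifting theorem, multiplying by e^(-6t) replaces s with s + 6.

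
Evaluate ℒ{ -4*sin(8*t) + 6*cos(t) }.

6*s/(s^2 + 1) - 32/(s^2 + 64)

The transform is linear, so treat each term independently.
(6)·[L{cos(t)} = s/(s^2 + 1)]; (-4)·[L{sin(8t)} = 8/(s^2 + 64)].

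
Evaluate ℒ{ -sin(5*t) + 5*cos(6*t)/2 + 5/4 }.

5*s/(2*(s^2 + 36)) - 5/(s^2 + 25) + 5/(4*s)

Apply the Laplace transform termwise.
(-1)·[L{sin(5t)} = 5/(s^2 + 25)]; L{5/4} = (5/4)/s; (5/2)·[L{cos(6t)} = s/(s^2 + 36)].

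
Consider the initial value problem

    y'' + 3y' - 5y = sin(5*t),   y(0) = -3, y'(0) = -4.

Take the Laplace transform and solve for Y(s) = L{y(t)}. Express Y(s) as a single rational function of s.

Take the Laplace transform of both sides.
Using L{y''} = s^2 Y - s·y(0) - y'(0) and L{y'} = sY - y(0), with y(0) = -3, y'(0) = -4, the left side becomes (s^2 + 3*s - 5)Y - (-3*s - 13).
The right side is L{sin(5*t)} = 5/(s^2 + 25).
So (s^2 + 3*s - 5)Y = 5/(s^2 + 25) + (-3*s - 13).
Divide through and combine into a single rational function.

Y(s) = (-3*s^3 - 13*s^2 - 75*s - 320)/(s^4 + 3*s^3 + 20*s^2 + 75*s - 125)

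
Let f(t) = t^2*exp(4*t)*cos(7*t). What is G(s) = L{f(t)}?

L{cos(7t)} = s/(s^2 + 49).
Multiplying by e^(4t) shifts s → s - 4, so L{exp(4*t)*cos(7*t)} = (s - 4)/((s - 4)^2 + 49).
Then apply L{t^2·g(t)} = (-1)^2 d^2/ds^2[H(s)] with H(s) = (s - 4)/((s - 4)^2 + 49):
differentiating 2 times and applying the sign gives 2*(s - 4)*(s^2 - 8*s - 131)/(s^2 - 8*s + 65)^3.

G(s) = 2*(s - 4)*(s^2 - 8*s - 131)/(s^2 - 8*s + 65)^3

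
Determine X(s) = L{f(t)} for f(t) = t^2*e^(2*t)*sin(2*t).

X(s) = 4*(3*s^2 - 12*s + 8)/(s^2 - 4*s + 8)^3

L{sin(2t)} = 2/(s^2 + 4).
Multiplying by e^(2t) shifts s → s - 2, so L{e^(2*t)*sin(2*t)} = 2/((s - 2)^2 + 4).
Then apply L{t^2·g(t)} = (-1)^2 d^2/ds^2[G(s)] with G(s) = 2/((s - 2)^2 + 4):
differentiating 2 times and applying the sign gives 4*(3*s^2 - 12*s + 8)/(s^2 - 4*s + 8)^3.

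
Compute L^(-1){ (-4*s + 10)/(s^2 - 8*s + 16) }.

Factor the denominator: s^2 - 8*s + 16 = (s - 4)^2.
Partial fraction decomposition gives [-4/(s - 4)] + [-6/(s - 4)^2].
Invert each term: -4/(s - 4) ↔ -4e^(4t); -6/(s - 4)^2 ↔ -6t·e^(4t).

-6*t*exp(4*t) - 4*exp(4*t)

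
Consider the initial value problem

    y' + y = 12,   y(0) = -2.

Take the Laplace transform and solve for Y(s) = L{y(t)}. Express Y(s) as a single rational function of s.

Transform both sides with L{·}.
The derivative rules (L{y'} = sY - y(0) = sY - (-2)) turn the left side into (s + 1)Y - (-2).
The right side is L{12} = 12/s.
So (s + 1)Y = 12/s + (-2).
Solve for Y(s) and write it as one ratio of polynomials.

Y(s) = (-2*s + 12)/(s^2 + s)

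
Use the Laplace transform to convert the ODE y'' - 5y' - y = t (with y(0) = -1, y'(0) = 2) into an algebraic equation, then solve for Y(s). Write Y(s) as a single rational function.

Laplace-transform each side.
With L{y''} = s^2 Y - s·y(0) - y'(0) and L{y'} = sY - y(0), with y(0) = -1, y'(0) = 2: the LHS transforms to (s^2 - 5*s - 1)Y - (-s + 7).
The right side is L{t} = s^(-2).
So (s^2 - 5*s - 1)Y = s^(-2) + (-s + 7).
Solve for Y(s) and write it as one ratio of polynomials.

Y(s) = (-s^3 + 7*s^2 + 1)/(s^4 - 5*s^3 - s^2)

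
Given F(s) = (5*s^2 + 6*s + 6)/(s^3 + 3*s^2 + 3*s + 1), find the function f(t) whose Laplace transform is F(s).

Factor the denominator: s^3 + 3*s^2 + 3*s + 1 = (s + 1)^3.
Partial fraction decomposition gives [5/(s + 1)] + [-4/(s + 1)^2] + [5/(s + 1)^3].
Invert each term: 5/(s + 1) ↔ 5e^(-t); -4/(s + 1)^2 ↔ -4t·e^(-t); 5/(s + 1)^3 ↔ (5/2)t^2·e^(-t).

f(t) = 5*t^2*exp(-t)/2 - 4*t*exp(-t) + 5*exp(-t)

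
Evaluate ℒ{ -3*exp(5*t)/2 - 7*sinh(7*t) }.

The transform is linear, so treat each term independently.
(-7)·[L{sinh(7t)} = 7/(s^2 - 49)]; (-3/2)·[L{e^(5t)} = 1/(s - 5)].

-49/(s^2 - 49) - 3/(2*(s - 5))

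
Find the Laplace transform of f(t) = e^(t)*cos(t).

(s - 1)/((s - 1)^2 + 1)

L{cos(t)} = s/(s^2 + 1).
By the first shifting theorem, multiplying by e^(t) replaces s with s - 1.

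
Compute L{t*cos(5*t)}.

L{cos(5t)} = s/(s^2 + 25).
Then apply L{t·g(t)} = -d/ds[H(s)] with H(s) = s/(s^2 + 25):
differentiating 1 time and applying the sign gives (s - 5)*(s + 5)/(s^2 + 25)^2.

(s - 5)*(s + 5)/(s^2 + 25)^2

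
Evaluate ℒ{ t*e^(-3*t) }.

(s + 3)^(-2)

L{t} = 1!/s^2 = 1/s^2.
By the first shifting theorem, multiplying by e^(-3t) replaces s with s + 3.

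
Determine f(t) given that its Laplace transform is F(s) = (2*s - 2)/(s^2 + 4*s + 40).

f(t) = -exp(-2*t)*sin(6*t) + 2*exp(-2*t)*cos(6*t)

Complete the square in the denominator: s^2 + 4*s + 40 = (s + 2)^2 + 6^2.
Split the numerator to match: 2*s - 2 = 2·(s + 2) - 1·6.
Invert each term: 2·(s + 2)/((s + 2)^2 + 36) ↔ 2e^(-2t)cos(6t); -1·6/((s + 2)^2 + 36) ↔ -e^(-2t)sin(6t).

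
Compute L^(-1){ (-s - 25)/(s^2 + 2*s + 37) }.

Complete the square in the denominator: s^2 + 2*s + 37 = (s + 1)^2 + 6^2.
Split the numerator to match: -s - 25 = -1·(s + 1) - 4·6.
Invert each term: -1·(s + 1)/((s + 1)^2 + 36) ↔ -e^(-t)cos(6t); -4·6/((s + 1)^2 + 36) ↔ -4e^(-t)sin(6t).

-4*exp(-t)*sin(6*t) - exp(-t)*cos(6*t)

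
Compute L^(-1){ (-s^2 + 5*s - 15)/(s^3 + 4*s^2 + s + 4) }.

-3*sin(t) + 2*cos(t) - 3*exp(-4*t)

Factor the denominator: s^3 + 4*s^2 + s + 4 = (s + 4)*(s^2 + 1).
Partial fraction decomposition gives [-3/(s + 4)] + [2*s/(s^2 + 1)] + [-3/(s^2 + 1)].
Invert each term: -3/(s + 4) ↔ -3e^(-4t); 2·s/(s^2 + 1) ↔ 2cos(t); -3·1/(s^2 + 1) ↔ -3sin(t).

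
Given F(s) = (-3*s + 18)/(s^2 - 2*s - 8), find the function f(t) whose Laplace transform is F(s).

Factor the denominator: s^2 - 2*s - 8 = (s - 4)*(s + 2).
Partial fraction decomposition gives [1/(s - 4)] + [-4/(s + 2)].
Invert each term: 1/(s - 4) ↔ e^(4t); -4/(s + 2) ↔ -4e^(-2t).

f(t) = exp(4*t) - 4*exp(-2*t)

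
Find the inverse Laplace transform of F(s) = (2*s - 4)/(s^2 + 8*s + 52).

Complete the square in the denominator: s^2 + 8*s + 52 = (s + 4)^2 + 6^2.
Split the numerator to match: 2*s - 4 = 2·(s + 4) - 2·6.
Invert each term: 2·(s + 4)/((s + 4)^2 + 36) ↔ 2e^(-4t)cos(6t); -2·6/((s + 4)^2 + 36) ↔ -2e^(-4t)sin(6t).

-2*exp(-4*t)*sin(6*t) + 2*exp(-4*t)*cos(6*t)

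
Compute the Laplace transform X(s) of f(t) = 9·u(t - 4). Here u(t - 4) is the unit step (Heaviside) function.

X(s) = 9*exp(-4*s)/s

By the second shifting theorem, L{u(t - c)·g(t - c)} = e^(-cs)·G(s) with c = 4 and G(s) = L{g(t)}.
L{9} = 9/s.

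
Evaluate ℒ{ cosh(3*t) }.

s/(s^2 - 9)

L{cosh(3t)} = s/(s^2 - 9).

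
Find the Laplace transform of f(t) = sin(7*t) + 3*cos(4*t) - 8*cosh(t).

3*s/(s^2 + 16) - 8*s/(s^2 - 1) + 7/(s^2 + 49)

Apply the Laplace transform termwise.
(-8)·[L{cosh(t)} = s/(s^2 - 1)]; (3)·[L{cos(4t)} = s/(s^2 + 16)]; L{sin(7t)} = 7/(s^2 + 49).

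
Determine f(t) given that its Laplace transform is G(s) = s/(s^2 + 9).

Since L{cos(3t)} = s/(s^2 + 9), the inverse is cos(3*t).

f(t) = cos(3*t)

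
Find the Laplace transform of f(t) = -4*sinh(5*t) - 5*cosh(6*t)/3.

The transform is linear, so treat each term independently.
(-4)·[L{sinh(5t)} = 5/(s^2 - 25)]; (-5/3)·[L{cosh(6t)} = s/(s^2 - 36)].

-5*s/(3*(s^2 - 36)) - 20/(s^2 - 25)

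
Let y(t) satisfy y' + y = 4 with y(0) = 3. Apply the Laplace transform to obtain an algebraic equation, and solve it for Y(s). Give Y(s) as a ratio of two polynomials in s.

Apply the Laplace transform to the equation.
With L{y'} = sY - y(0) = sY - 3: the LHS transforms to (s + 1)Y - (3).
The right side is L{4} = 4/s.
So (s + 1)Y = 4/s + (3).
Divide through and combine into a single rational function.

Y(s) = (3*s + 4)/(s^2 + s)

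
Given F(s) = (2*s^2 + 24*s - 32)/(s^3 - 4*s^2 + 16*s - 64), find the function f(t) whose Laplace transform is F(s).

f(t) = 3*exp(4*t) + 5*sin(4*t) - cos(4*t)

Factor the denominator: s^3 - 4*s^2 + 16*s - 64 = (s - 4)*(s^2 + 16).
Partial fraction decomposition gives [3/(s - 4)] + [-s/(s^2 + 16)] + [20/(s^2 + 16)].
Invert each term: 3/(s - 4) ↔ 3e^(4t); -1·s/(s^2 + 16) ↔ -cos(4t); 5·4/(s^2 + 16) ↔ 5sin(4t).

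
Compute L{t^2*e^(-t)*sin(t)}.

2*(3*s^2 + 6*s + 2)/(s^2 + 2*s + 2)^3

L{sin(t)} = 1/(s^2 + 1).
Multiplying by e^(-t) shifts s → s + 1, so L{e^(-t)*sin(t)} = 1/((s + 1)^2 + 1).
Then apply L{t^2·g(t)} = (-1)^2 d^2/ds^2[G(s)] with G(s) = 1/((s + 1)^2 + 1):
differentiating 2 times and applying the sign gives 2*(3*s^2 + 6*s + 2)/(s^2 + 2*s + 2)^3.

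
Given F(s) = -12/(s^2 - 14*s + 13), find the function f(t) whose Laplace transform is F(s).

f(t) = -2*exp(7*t)*sinh(6*t)

Rewrite the denominator: s^2 - 14*s + 13 = (s - 7)^2 - 36.
The form in (s - 7) signals a first-shifting-theorem factor e^(7t).
Since L{sinh(6t)} = 6/(s^2 - 36), the inverse is exp(7*t)*sinh(6*t), scaled by -2.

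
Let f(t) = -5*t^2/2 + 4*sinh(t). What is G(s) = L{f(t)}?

G(s) = 4/(s^2 - 1) - 5/s^3

The transform is linear, so treat each term independently.
(-5/2)·[L{t^2} = 2!/s^3 = 2/s^3]; (4)·[L{sinh(t)} = 1/(s^2 - 1)].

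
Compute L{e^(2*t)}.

1/(s - 2)

L{1} = 1/s.
By the first shifting theorem, multiplying by e^(2t) replaces s with s - 2.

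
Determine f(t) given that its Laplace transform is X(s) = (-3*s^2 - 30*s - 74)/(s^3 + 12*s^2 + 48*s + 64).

f(t) = -t^2*exp(-4*t) - 6*t*exp(-4*t) - 3*exp(-4*t)

Factor the denominator: s^3 + 12*s^2 + 48*s + 64 = (s + 4)^3.
Partial fraction decomposition gives [-3/(s + 4)] + [-6/(s + 4)^2] + [-2/(s + 4)^3].
Invert each term: -3/(s + 4) ↔ -3e^(-4t); -6/(s + 4)^2 ↔ -6t·e^(-4t); -2/(s + 4)^3 ↔ (-1)t^2·e^(-4t).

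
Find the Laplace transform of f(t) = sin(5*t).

L{sin(5t)} = 5/(s^2 + 25).

5/(s^2 + 25)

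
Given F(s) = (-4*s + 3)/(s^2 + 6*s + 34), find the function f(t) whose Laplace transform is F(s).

Complete the square in the denominator: s^2 + 6*s + 34 = (s + 3)^2 + 5^2.
Split the numerator to match: -4*s + 3 = -4·(s + 3) + 3·5.
Invert each term: -4·(s + 3)/((s + 3)^2 + 25) ↔ -4e^(-3t)cos(5t); 3·5/((s + 3)^2 + 25) ↔ 3e^(-3t)sin(5t).

f(t) = 3*exp(-3*t)*sin(5*t) - 4*exp(-3*t)*cos(5*t)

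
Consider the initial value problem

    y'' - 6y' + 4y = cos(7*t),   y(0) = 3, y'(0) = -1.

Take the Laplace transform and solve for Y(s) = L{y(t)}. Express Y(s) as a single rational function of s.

Take the Laplace transform of both sides.
Using L{y''} = s^2 Y - s·y(0) - y'(0) and L{y'} = sY - y(0), with y(0) = 3, y'(0) = -1, the left side becomes (s^2 - 6*s + 4)Y - (3*s - 19).
The right side is L{cos(7*t)} = s/(s^2 + 49).
So (s^2 - 6*s + 4)Y = s/(s^2 + 49) + (3*s - 19).
Divide through and combine into a single rational function.

Y(s) = (3*s^3 - 19*s^2 + 148*s - 931)/(s^4 - 6*s^3 + 53*s^2 - 294*s + 196)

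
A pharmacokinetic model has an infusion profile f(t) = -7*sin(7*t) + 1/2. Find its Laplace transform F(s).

By linearity of the Laplace transform, transform each term separately.
L{1/2} = (1/2)/s; (-7)·[L{sin(7t)} = 7/(s^2 + 49)].

F(s) = -49/(s^2 + 49) + 1/(2*s)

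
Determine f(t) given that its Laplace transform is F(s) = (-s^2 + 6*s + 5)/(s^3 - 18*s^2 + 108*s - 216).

f(t) = 5*t^2*exp(6*t)/2 - 6*t*exp(6*t) - exp(6*t)

Factor the denominator: s^3 - 18*s^2 + 108*s - 216 = (s - 6)^3.
Partial fraction decomposition gives [-1/(s - 6)] + [-6/(s - 6)^2] + [5/(s - 6)^3].
Invert each term: -1/(s - 6) ↔ -e^(6t); -6/(s - 6)^2 ↔ -6t·e^(6t); 5/(s - 6)^3 ↔ (5/2)t^2·e^(6t).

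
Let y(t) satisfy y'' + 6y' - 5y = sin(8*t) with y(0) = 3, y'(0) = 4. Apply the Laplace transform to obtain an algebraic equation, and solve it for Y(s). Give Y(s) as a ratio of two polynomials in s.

Laplace-transform each side.
The derivative rules (L{y''} = s^2 Y - s·y(0) - y'(0) and L{y'} = sY - y(0), with y(0) = 3, y'(0) = 4) turn the left side into (s^2 + 6*s - 5)Y - (3*s + 22).
The right side is L{sin(8*t)} = 8/(s^2 + 64).
So (s^2 + 6*s - 5)Y = 8/(s^2 + 64) + (3*s + 22).
Solve for Y(s) and write it as one ratio of polynomials.

Y(s) = (3*s^3 + 22*s^2 + 192*s + 1416)/(s^4 + 6*s^3 + 59*s^2 + 384*s - 320)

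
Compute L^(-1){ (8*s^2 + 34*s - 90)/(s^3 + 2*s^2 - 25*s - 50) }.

Factor the denominator: s^3 + 2*s^2 - 25*s - 50 = (s - 5)*(s + 2)*(s + 5).
Partial fraction decomposition gives [6/(s + 2)] + [-2/(s + 5)] + [4/(s - 5)].
Invert each term: 6/(s + 2) ↔ 6e^(-2t); -2/(s + 5) ↔ -2e^(-5t); 4/(s - 5) ↔ 4e^(5t).

4*exp(5*t) + 6*exp(-2*t) - 2*exp(-5*t)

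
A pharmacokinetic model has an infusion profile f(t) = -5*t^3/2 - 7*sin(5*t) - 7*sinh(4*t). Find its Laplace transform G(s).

G(s) = -35/(s^2 + 25) - 28/(s^2 - 16) - 15/s^4

By linearity of the Laplace transform, transform each term separately.
(-7)·[L{sin(5t)} = 5/(s^2 + 25)]; (-7)·[L{sinh(4t)} = 4/(s^2 - 16)]; (-5/2)·[L{t^3} = 3!/s^4 = 6/s^4].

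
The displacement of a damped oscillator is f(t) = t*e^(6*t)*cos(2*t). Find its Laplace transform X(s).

X(s) = (s - 8)*(s - 4)/(s^2 - 12*s + 40)^2

L{cos(2t)} = s/(s^2 + 4).
Multiplying by e^(6t) shifts s → s - 6, so L{e^(6*t)*cos(2*t)} = (s - 6)/((s - 6)^2 + 4).
Then apply L{t·g(t)} = -d/ds[G(s)] with G(s) = (s - 6)/((s - 6)^2 + 4):
differentiating 1 time and applying the sign gives (s - 8)*(s - 4)/(s^2 - 12*s + 40)^2.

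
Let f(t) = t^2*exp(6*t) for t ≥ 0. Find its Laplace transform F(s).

L{e^(6t)} = 1/(s - 6).
Then apply L{t^2·g(t)} = (-1)^2 d^2/ds^2[G(s)] with G(s) = 1/(s - 6):
differentiating 2 times and applying the sign gives 2/(s - 6)^3.

F(s) = 2/(s - 6)^3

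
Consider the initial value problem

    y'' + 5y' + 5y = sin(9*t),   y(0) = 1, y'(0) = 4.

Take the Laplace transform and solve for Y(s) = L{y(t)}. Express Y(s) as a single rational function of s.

Take the Laplace transform of both sides.
The derivative rules (L{y''} = s^2 Y - s·y(0) - y'(0) and L{y'} = sY - y(0), with y(0) = 1, y'(0) = 4) turn the left side into (s^2 + 5*s + 5)Y - (s + 9).
The right side is L{sin(9*t)} = 9/(s^2 + 81).
So (s^2 + 5*s + 5)Y = 9/(s^2 + 81) + (s + 9).
Solve for Y(s) and write it as one ratio of polynomials.

Y(s) = (s^3 + 9*s^2 + 81*s + 738)/(s^4 + 5*s^3 + 86*s^2 + 405*s + 405)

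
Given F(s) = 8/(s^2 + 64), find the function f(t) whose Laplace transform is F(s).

f(t) = sin(8*t)

Since L{sin(8t)} = 8/(s^2 + 64), the inverse is sin(8*t).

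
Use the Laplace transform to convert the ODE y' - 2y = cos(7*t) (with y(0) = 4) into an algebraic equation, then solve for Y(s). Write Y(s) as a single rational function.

Laplace-transform each side.
Using L{y'} = sY - y(0) = sY - 4, the left side becomes (s - 2)Y - (4).
The right side is L{cos(7*t)} = s/(s^2 + 49).
So (s - 2)Y = s/(s^2 + 49) + (4).
Isolate Y and clear denominators.

Y(s) = (4*s^2 + s + 196)/(s^3 - 2*s^2 + 49*s - 98)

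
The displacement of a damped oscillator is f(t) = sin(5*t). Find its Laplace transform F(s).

F(s) = 5/(s^2 + 25)

L{sin(5t)} = 5/(s^2 + 25).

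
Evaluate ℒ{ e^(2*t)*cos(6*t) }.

L{cos(6t)} = s/(s^2 + 36).
By the first shifting theorem, multiplying by e^(2t) replaces s with s - 2.

(s - 2)/((s - 2)^2 + 36)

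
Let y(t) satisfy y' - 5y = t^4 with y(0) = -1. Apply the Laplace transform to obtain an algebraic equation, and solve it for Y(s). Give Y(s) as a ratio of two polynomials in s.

Y(s) = (-s^5 + 24)/(s^6 - 5*s^5)

Take the Laplace transform of both sides.
With L{y'} = sY - y(0) = sY - (-1): the LHS transforms to (s - 5)Y - (-1).
The right side is L{t^4} = 24/s^5.
So (s - 5)Y = 24/s^5 + (-1).
Divide through and combine into a single rational function.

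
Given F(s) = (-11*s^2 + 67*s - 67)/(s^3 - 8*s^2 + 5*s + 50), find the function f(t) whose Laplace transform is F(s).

Factor the denominator: s^3 - 8*s^2 + 5*s + 50 = (s - 5)^2*(s + 2).
Partial fraction decomposition gives [-6/(s - 5)] + [-1/(s - 5)^2] + [-5/(s + 2)].
Invert each term: -6/(s - 5) ↔ -6e^(5t); -1/(s - 5)^2 ↔ -t·e^(5t); -5/(s + 2) ↔ -5e^(-2t).

f(t) = -t*exp(5*t) - 6*exp(5*t) - 5*exp(-2*t)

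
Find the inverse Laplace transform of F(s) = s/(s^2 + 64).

cos(8*t)

Since L{cos(8t)} = s/(s^2 + 64), the inverse is cos(8*t).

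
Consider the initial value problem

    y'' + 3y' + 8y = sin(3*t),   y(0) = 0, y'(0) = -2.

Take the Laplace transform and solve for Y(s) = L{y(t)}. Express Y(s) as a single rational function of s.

Y(s) = (-2*s^2 - 15)/(s^4 + 3*s^3 + 17*s^2 + 27*s + 72)

Apply the Laplace transform to the equation.
With L{y''} = s^2 Y - s·y(0) - y'(0) and L{y'} = sY - y(0), with y(0) = 0, y'(0) = -2: the LHS transforms to (s^2 + 3*s + 8)Y - (-2).
The right side is L{sin(3*t)} = 3/(s^2 + 9).
So (s^2 + 3*s + 8)Y = 3/(s^2 + 9) + (-2).
Solve for Y(s) and write it as one ratio of polynomials.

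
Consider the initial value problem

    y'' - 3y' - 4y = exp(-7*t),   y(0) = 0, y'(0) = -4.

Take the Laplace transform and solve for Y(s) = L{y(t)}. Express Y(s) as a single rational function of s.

Take the Laplace transform of both sides.
Using L{y''} = s^2 Y - s·y(0) - y'(0) and L{y'} = sY - y(0), with y(0) = 0, y'(0) = -4, the left side becomes (s^2 - 3*s - 4)Y - (-4).
The right side is L{exp(-7*t)} = 1/(s + 7).
So (s^2 - 3*s - 4)Y = 1/(s + 7) + (-4).
Divide through and combine into a single rational function.

Y(s) = (-4*s - 27)/(s^3 + 4*s^2 - 25*s - 28)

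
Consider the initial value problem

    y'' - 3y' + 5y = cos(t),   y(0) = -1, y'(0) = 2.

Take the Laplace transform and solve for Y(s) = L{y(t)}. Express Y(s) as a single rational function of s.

Apply the Laplace transform to the equation.
Using L{y''} = s^2 Y - s·y(0) - y'(0) and L{y'} = sY - y(0), with y(0) = -1, y'(0) = 2, the left side becomes (s^2 - 3*s + 5)Y - (-s + 5).
The right side is L{cos(t)} = s/(s^2 + 1).
So (s^2 - 3*s + 5)Y = s/(s^2 + 1) + (-s + 5).
Solve for Y(s) and write it as one ratio of polynomials.

Y(s) = (-s^3 + 5*s^2 + 5)/(s^4 - 3*s^3 + 6*s^2 - 3*s + 5)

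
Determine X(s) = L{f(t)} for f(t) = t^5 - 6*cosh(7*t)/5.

X(s) = -6*s/(5*(s^2 - 49)) + 120/s^6

By linearity of the Laplace transform, transform each term separately.
(-6/5)·[L{cosh(7t)} = s/(s^2 - 49)]; L{t^5} = 5!/s^6 = 120/s^6.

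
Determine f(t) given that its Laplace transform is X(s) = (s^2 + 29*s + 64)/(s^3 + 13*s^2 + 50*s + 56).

f(t) = exp(-2*t) + 6*exp(-4*t) - 6*exp(-7*t)

Factor the denominator: s^3 + 13*s^2 + 50*s + 56 = (s + 2)*(s + 4)*(s + 7).
Partial fraction decomposition gives [6/(s + 4)] + [-6/(s + 7)] + [1/(s + 2)].
Invert each term: 6/(s + 4) ↔ 6e^(-4t); -6/(s + 7) ↔ -6e^(-7t); 1/(s + 2) ↔ e^(-2t).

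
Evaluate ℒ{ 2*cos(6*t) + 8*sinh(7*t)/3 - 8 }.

2*s/(s^2 + 36) + 56/(3*(s^2 - 49)) - 8/s

By linearity of the Laplace transform, transform each term separately.
(2)·[L{cos(6t)} = s/(s^2 + 36)]; L{-8} = -8/s; (8/3)·[L{sinh(7t)} = 7/(s^2 - 49)].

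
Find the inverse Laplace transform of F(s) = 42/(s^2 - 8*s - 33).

6*exp(4*t)*sinh(7*t)

Rewrite the denominator: s^2 - 8*s - 33 = (s - 4)^2 - 49.
The form in (s - 4) signals a first-shifting-theorem factor e^(4t).
Since L{sinh(7t)} = 7/(s^2 - 49), the inverse is exp(4*t)*sinh(7*t), scaled by 6.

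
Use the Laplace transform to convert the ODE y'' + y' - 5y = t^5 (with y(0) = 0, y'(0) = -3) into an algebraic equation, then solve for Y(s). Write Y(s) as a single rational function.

Y(s) = (-3*s^6 + 120)/(s^8 + s^7 - 5*s^6)

Apply the Laplace transform to the equation.
The derivative rules (L{y''} = s^2 Y - s·y(0) - y'(0) and L{y'} = sY - y(0), with y(0) = 0, y'(0) = -3) turn the left side into (s^2 + s - 5)Y - (-3).
The right side is L{t^5} = 120/s^6.
So (s^2 + s - 5)Y = 120/s^6 + (-3).
Divide through and combine into a single rational function.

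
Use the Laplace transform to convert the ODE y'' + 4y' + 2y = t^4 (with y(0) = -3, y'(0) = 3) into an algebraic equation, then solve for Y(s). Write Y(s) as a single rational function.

Apply the Laplace transform to the equation.
With L{y''} = s^2 Y - s·y(0) - y'(0) and L{y'} = sY - y(0), with y(0) = -3, y'(0) = 3: the LHS transforms to (s^2 + 4*s + 2)Y - (-3*s - 9).
The right side is L{t^4} = 24/s^5.
So (s^2 + 4*s + 2)Y = 24/s^5 + (-3*s - 9).
Solve for Y(s) and write it as one ratio of polynomials.

Y(s) = (-3*s^6 - 9*s^5 + 24)/(s^7 + 4*s^6 + 2*s^5)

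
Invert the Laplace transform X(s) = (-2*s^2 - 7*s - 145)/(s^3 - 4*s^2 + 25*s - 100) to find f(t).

f(t) = -5*exp(4*t) + sin(5*t) + 3*cos(5*t)

Factor the denominator: s^3 - 4*s^2 + 25*s - 100 = (s - 4)*(s^2 + 25).
Partial fraction decomposition gives [-5/(s - 4)] + [3*s/(s^2 + 25)] + [5/(s^2 + 25)].
Invert each term: -5/(s - 4) ↔ -5e^(4t); 3·s/(s^2 + 25) ↔ 3cos(5t); 1·5/(s^2 + 25) ↔ sin(5t).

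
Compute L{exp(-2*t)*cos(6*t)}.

(s + 2)/((s + 2)^2 + 36)

L{cos(6t)} = s/(s^2 + 36).
By the first shifting theorem, multiplying by e^(-2t) replaces s with s + 2.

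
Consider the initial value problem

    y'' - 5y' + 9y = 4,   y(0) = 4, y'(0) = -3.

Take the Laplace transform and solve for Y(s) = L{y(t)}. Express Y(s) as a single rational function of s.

Y(s) = (4*s^2 - 23*s + 4)/(s^3 - 5*s^2 + 9*s)

Apply the Laplace transform to the equation.
With L{y''} = s^2 Y - s·y(0) - y'(0) and L{y'} = sY - y(0), with y(0) = 4, y'(0) = -3: the LHS transforms to (s^2 - 5*s + 9)Y - (4*s - 23).
The right side is L{4} = 4/s.
So (s^2 - 5*s + 9)Y = 4/s + (4*s - 23).
Isolate Y and clear denominators.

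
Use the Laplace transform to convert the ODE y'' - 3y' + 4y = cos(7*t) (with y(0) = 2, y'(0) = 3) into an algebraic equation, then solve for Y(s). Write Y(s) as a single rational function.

Y(s) = (2*s^3 - 3*s^2 + 99*s - 147)/(s^4 - 3*s^3 + 53*s^2 - 147*s + 196)

Take the Laplace transform of both sides.
With L{y''} = s^2 Y - s·y(0) - y'(0) and L{y'} = sY - y(0), with y(0) = 2, y'(0) = 3: the LHS transforms to (s^2 - 3*s + 4)Y - (2*s - 3).
The right side is L{cos(7*t)} = s/(s^2 + 49).
So (s^2 - 3*s + 4)Y = s/(s^2 + 49) + (2*s - 3).
Divide through and combine into a single rational function.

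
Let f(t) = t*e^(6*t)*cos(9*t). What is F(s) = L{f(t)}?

F(s) = (s - 15)*(s + 3)/(s^2 - 12*s + 117)^2

L{cos(9t)} = s/(s^2 + 81).
Multiplying by e^(6t) shifts s → s - 6, so L{e^(6*t)*cos(9*t)} = (s - 6)/((s - 6)^2 + 81).
Then apply L{t·g(t)} = -d/ds[G(s)] with G(s) = (s - 6)/((s - 6)^2 + 81):
differentiating 1 time and applying the sign gives (s - 15)*(s + 3)/(s^2 - 12*s + 117)^2.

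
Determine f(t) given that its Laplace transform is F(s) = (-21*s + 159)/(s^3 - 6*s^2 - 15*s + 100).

f(t) = 6*t*exp(5*t) - 3*exp(5*t) + 3*exp(-4*t)

Factor the denominator: s^3 - 6*s^2 - 15*s + 100 = (s - 5)^2*(s + 4).
Partial fraction decomposition gives [-3/(s - 5)] + [6/(s - 5)^2] + [3/(s + 4)].
Invert each term: -3/(s - 5) ↔ -3e^(5t); 6/(s - 5)^2 ↔ 6t·e^(5t); 3/(s + 4) ↔ 3e^(-4t).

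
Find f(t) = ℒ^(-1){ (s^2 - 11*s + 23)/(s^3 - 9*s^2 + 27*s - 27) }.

Factor the denominator: s^3 - 9*s^2 + 27*s - 27 = (s - 3)^3.
Partial fraction decomposition gives [1/(s - 3)] + [-5/(s - 3)^2] + [-1/(s - 3)^3].
Invert each term: 1/(s - 3) ↔ e^(3t); -5/(s - 3)^2 ↔ -5t·e^(3t); -1/(s - 3)^3 ↔ (-1/2)t^2·e^(3t).

f(t) = -t^2*exp(3*t)/2 - 5*t*exp(3*t) + exp(3*t)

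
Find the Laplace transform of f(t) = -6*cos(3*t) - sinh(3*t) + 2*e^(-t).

The transform is linear, so treat each term independently.
(-1)·[L{sinh(3t)} = 3/(s^2 - 9)]; (2)·[L{e^(-t)} = 1/(s + 1)]; (-6)·[L{cos(3t)} = s/(s^2 + 9)].

-6*s/(s^2 + 9) - 3/(s^2 - 9) + 2/(s + 1)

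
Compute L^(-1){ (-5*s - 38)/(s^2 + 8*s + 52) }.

-3*exp(-4*t)*sin(6*t) - 5*exp(-4*t)*cos(6*t)

Complete the square in the denominator: s^2 + 8*s + 52 = (s + 4)^2 + 6^2.
Split the numerator to match: -5*s - 38 = -5·(s + 4) - 3·6.
Invert each term: -5·(s + 4)/((s + 4)^2 + 36) ↔ -5e^(-4t)cos(6t); -3·6/((s + 4)^2 + 36) ↔ -3e^(-4t)sin(6t).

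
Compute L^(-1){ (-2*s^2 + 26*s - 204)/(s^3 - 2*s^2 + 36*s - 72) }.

Factor the denominator: s^3 - 2*s^2 + 36*s - 72 = (s - 2)*(s^2 + 36).
Partial fraction decomposition gives [-4/(s - 2)] + [2*s/(s^2 + 36)] + [30/(s^2 + 36)].
Invert each term: -4/(s - 2) ↔ -4e^(2t); 2·s/(s^2 + 36) ↔ 2cos(6t); 5·6/(s^2 + 36) ↔ 5sin(6t).

-4*exp(2*t) + 5*sin(6*t) + 2*cos(6*t)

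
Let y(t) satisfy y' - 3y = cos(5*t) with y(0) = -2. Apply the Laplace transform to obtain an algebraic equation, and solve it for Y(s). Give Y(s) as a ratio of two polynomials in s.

Y(s) = (-2*s^2 + s - 50)/(s^3 - 3*s^2 + 25*s - 75)

Apply the Laplace transform to the equation.
Using L{y'} = sY - y(0) = sY - (-2), the left side becomes (s - 3)Y - (-2).
The right side is L{cos(5*t)} = s/(s^2 + 25).
So (s - 3)Y = s/(s^2 + 25) + (-2).
Isolate Y and clear denominators.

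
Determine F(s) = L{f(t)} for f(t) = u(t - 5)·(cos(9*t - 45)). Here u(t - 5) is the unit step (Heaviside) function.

By the second shifting theorem, L{u(t - c)·g(t - c)} = e^(-cs)·G(s) with c = 5 and G(s) = L{g(t)}.
L{cos(9t)} = s/(s^2 + 81).

F(s) = s*exp(-5*s)/(s^2 + 81)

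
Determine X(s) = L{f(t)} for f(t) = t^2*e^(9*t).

X(s) = 2/(s - 9)^3

L{e^(9t)} = 1/(s - 9).
Then apply L{t^2·g(t)} = (-1)^2 d^2/ds^2[G(s)] with G(s) = 1/(s - 9):
differentiating 2 times and applying the sign gives 2/(s - 9)^3.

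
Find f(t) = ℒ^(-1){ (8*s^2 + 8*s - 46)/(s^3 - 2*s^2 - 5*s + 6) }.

f(t) = 5*exp(3*t) + 5*exp(t) - 2*exp(-2*t)

Factor the denominator: s^3 - 2*s^2 - 5*s + 6 = (s - 3)*(s - 1)*(s + 2).
Partial fraction decomposition gives [5/(s - 3)] + [5/(s - 1)] + [-2/(s + 2)].
Invert each term: 5/(s - 3) ↔ 5e^(3t); 5/(s - 1) ↔ 5e^(t); -2/(s + 2) ↔ -2e^(-2t).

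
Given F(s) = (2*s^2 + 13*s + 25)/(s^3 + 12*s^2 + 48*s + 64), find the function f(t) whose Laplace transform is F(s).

f(t) = 5*t^2*exp(-4*t)/2 - 3*t*exp(-4*t) + 2*exp(-4*t)

Factor the denominator: s^3 + 12*s^2 + 48*s + 64 = (s + 4)^3.
Partial fraction decomposition gives [2/(s + 4)] + [-3/(s + 4)^2] + [5/(s + 4)^3].
Invert each term: 2/(s + 4) ↔ 2e^(-4t); -3/(s + 4)^2 ↔ -3t·e^(-4t); 5/(s + 4)^3 ↔ (5/2)t^2·e^(-4t).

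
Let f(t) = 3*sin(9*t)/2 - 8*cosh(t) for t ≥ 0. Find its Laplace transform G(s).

Apply the Laplace transform termwise.
(3/2)·[L{sin(9t)} = 9/(s^2 + 81)]; (-8)·[L{cosh(t)} = s/(s^2 - 1)].

G(s) = -8*s/(s^2 - 1) + 27/(2*(s^2 + 81))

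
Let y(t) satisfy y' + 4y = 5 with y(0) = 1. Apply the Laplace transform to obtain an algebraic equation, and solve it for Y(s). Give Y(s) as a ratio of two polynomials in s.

Transform both sides with L{·}.
Using L{y'} = sY - y(0) = sY - 1, the left side becomes (s + 4)Y - (1).
The right side is L{5} = 5/s.
So (s + 4)Y = 5/s + (1).
Isolate Y and clear denominators.

Y(s) = (s + 5)/(s^2 + 4*s)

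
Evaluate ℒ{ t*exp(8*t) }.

(s - 8)^(-2)

L{t} = 1!/s^2 = 1/s^2.
By the first shifting theorem, multiplying by e^(8t) replaces s with s - 8.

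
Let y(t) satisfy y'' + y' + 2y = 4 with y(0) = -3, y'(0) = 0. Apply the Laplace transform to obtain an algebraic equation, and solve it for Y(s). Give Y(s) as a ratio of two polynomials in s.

Transform both sides with L{·}.
With L{y''} = s^2 Y - s·y(0) - y'(0) and L{y'} = sY - y(0), with y(0) = -3, y'(0) = 0: the LHS transforms to (s^2 + s + 2)Y - (-3*s - 3).
The right side is L{4} = 4/s.
So (s^2 + s + 2)Y = 4/s + (-3*s - 3).
Isolate Y and clear denominators.

Y(s) = (-3*s^2 - 3*s + 4)/(s^3 + s^2 + 2*s)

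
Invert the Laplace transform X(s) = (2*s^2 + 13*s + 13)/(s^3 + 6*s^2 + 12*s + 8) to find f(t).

Factor the denominator: s^3 + 6*s^2 + 12*s + 8 = (s + 2)^3.
Partial fraction decomposition gives [2/(s + 2)] + [5/(s + 2)^2] + [-5/(s + 2)^3].
Invert each term: 2/(s + 2) ↔ 2e^(-2t); 5/(s + 2)^2 ↔ 5t·e^(-2t); -5/(s + 2)^3 ↔ (-5/2)t^2·e^(-2t).

f(t) = -5*t^2*exp(-2*t)/2 + 5*t*exp(-2*t) + 2*exp(-2*t)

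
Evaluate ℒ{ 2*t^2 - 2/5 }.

-2/(5*s) + 4/s^3

The transform is linear, so treat each term independently.
(2)·[L{t^2} = 2!/s^3 = 2/s^3]; L{-2/5} = (-2/5)/s.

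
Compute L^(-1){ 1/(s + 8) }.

exp(-8*t)

Since L{e^(-8t)} = 1/(s + 8), the inverse is e^(-8*t).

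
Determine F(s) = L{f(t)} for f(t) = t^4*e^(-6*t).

F(s) = 24/(s + 6)^5

L{t^4} = 4!/s^5 = 24/s^5.
By the first shifting theorem, multiplying by e^(-6t) replaces s with s + 6.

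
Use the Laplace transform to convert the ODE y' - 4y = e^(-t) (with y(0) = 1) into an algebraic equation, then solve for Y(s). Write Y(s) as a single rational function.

Take the Laplace transform of both sides.
The derivative rules (L{y'} = sY - y(0) = sY - 1) turn the left side into (s - 4)Y - (1).
The right side is L{e^(-t)} = 1/(s + 1).
So (s - 4)Y = 1/(s + 1) + (1).
Divide through and combine into a single rational function.

Y(s) = (s + 2)/(s^2 - 3*s - 4)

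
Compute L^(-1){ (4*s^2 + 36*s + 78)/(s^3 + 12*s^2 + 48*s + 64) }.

Factor the denominator: s^3 + 12*s^2 + 48*s + 64 = (s + 4)^3.
Partial fraction decomposition gives [4/(s + 4)] + [4/(s + 4)^2] + [-2/(s + 4)^3].
Invert each term: 4/(s + 4) ↔ 4e^(-4t); 4/(s + 4)^2 ↔ 4t·e^(-4t); -2/(s + 4)^3 ↔ (-1)t^2·e^(-4t).

-t^2*exp(-4*t) + 4*t*exp(-4*t) + 4*exp(-4*t)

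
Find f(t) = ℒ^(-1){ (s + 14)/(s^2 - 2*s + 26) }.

f(t) = 3*exp(t)*sin(5*t) + exp(t)*cos(5*t)

Complete the square in the denominator: s^2 - 2*s + 26 = (s - 1)^2 + 5^2.
Split the numerator to match: s + 14 = 1·(s - 1) + 3·5.
Invert each term: 1·(s - 1)/((s - 1)^2 + 25) ↔ e^(t)cos(5t); 3·5/((s - 1)^2 + 25) ↔ 3e^(t)sin(5t).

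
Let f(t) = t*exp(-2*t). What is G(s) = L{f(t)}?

G(s) = (s + 2)^(-2)

L{e^(-2t)} = 1/(s + 2).
Then apply L{t·g(t)} = -d/ds[H(s)] with H(s) = 1/(s + 2):
differentiating 1 time and applying the sign gives (s + 2)^(-2).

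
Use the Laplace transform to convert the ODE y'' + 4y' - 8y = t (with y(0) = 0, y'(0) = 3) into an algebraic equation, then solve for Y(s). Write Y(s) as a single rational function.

Laplace-transform each side.
Using L{y''} = s^2 Y - s·y(0) - y'(0) and L{y'} = sY - y(0), with y(0) = 0, y'(0) = 3, the left side becomes (s^2 + 4*s - 8)Y - (3).
The right side is L{t} = s^(-2).
So (s^2 + 4*s - 8)Y = s^(-2) + (3).
Solve for Y(s) and write it as one ratio of polynomials.

Y(s) = (3*s^2 + 1)/(s^4 + 4*s^3 - 8*s^2)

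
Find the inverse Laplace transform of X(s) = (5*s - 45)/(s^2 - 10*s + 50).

-4*exp(5*t)*sin(5*t) + 5*exp(5*t)*cos(5*t)

Complete the square in the denominator: s^2 - 10*s + 50 = (s - 5)^2 + 5^2.
Split the numerator to match: 5*s - 45 = 5·(s - 5) - 4·5.
Invert each term: 5·(s - 5)/((s - 5)^2 + 25) ↔ 5e^(5t)cos(5t); -4·5/((s - 5)^2 + 25) ↔ -4e^(5t)sin(5t).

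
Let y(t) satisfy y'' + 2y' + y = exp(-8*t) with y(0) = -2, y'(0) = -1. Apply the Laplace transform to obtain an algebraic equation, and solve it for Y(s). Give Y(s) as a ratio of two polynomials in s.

Y(s) = (-2*s^2 - 21*s - 39)/(s^3 + 10*s^2 + 17*s + 8)

Transform both sides with L{·}.
The derivative rules (L{y''} = s^2 Y - s·y(0) - y'(0) and L{y'} = sY - y(0), with y(0) = -2, y'(0) = -1) turn the left side into (s^2 + 2*s + 1)Y - (-2*s - 5).
The right side is L{exp(-8*t)} = 1/(s + 8).
So (s^2 + 2*s + 1)Y = 1/(s + 8) + (-2*s - 5).
Isolate Y and clear denominators.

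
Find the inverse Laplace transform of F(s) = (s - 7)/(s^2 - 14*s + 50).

exp(7*t)*cos(t)

Rewrite the denominator: s^2 - 14*s + 50 = (s - 7)^2 + 1.
The form in (s - 7) signals a first-shifting-theorem factor e^(7t).
Since L{cos(t)} = s/(s^2 + 1), the inverse is e^(7*t)*cos(t).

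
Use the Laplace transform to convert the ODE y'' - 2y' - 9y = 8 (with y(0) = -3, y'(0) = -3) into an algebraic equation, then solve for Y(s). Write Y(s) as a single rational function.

Laplace-transform each side.
With L{y''} = s^2 Y - s·y(0) - y'(0) and L{y'} = sY - y(0), with y(0) = -3, y'(0) = -3: the LHS transforms to (s^2 - 2*s - 9)Y - (-3*s + 3).
The right side is L{8} = 8/s.
So (s^2 - 2*s - 9)Y = 8/s + (-3*s + 3).
Solve for Y(s) and write it as one ratio of polynomials.

Y(s) = (-3*s^2 + 3*s + 8)/(s^3 - 2*s^2 - 9*s)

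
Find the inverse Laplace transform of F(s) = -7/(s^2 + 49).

-sin(7*t)

Since L{sin(7t)} = 7/(s^2 + 49), the inverse is sin(7*t), scaled by -1.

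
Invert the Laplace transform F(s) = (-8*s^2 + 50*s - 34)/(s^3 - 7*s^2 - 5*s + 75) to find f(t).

f(t) = 2*t*exp(5*t) - 4*exp(5*t) - 4*exp(-3*t)

Factor the denominator: s^3 - 7*s^2 - 5*s + 75 = (s - 5)^2*(s + 3).
Partial fraction decomposition gives [-4/(s - 5)] + [2/(s - 5)^2] + [-4/(s + 3)].
Invert each term: -4/(s - 5) ↔ -4e^(5t); 2/(s - 5)^2 ↔ 2t·e^(5t); -4/(s + 3) ↔ -4e^(-3t).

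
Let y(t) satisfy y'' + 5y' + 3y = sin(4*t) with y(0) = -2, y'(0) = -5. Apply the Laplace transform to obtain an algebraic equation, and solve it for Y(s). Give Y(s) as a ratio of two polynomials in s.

Laplace-transform each side.
With L{y''} = s^2 Y - s·y(0) - y'(0) and L{y'} = sY - y(0), with y(0) = -2, y'(0) = -5: the LHS transforms to (s^2 + 5*s + 3)Y - (-2*s - 15).
The right side is L{sin(4*t)} = 4/(s^2 + 16).
So (s^2 + 5*s + 3)Y = 4/(s^2 + 16) + (-2*s - 15).
Divide through and combine into a single rational function.

Y(s) = (-2*s^3 - 15*s^2 - 32*s - 236)/(s^4 + 5*s^3 + 19*s^2 + 80*s + 48)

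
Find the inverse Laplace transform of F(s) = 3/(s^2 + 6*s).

Rewrite the denominator: s^2 + 6*s = (s + 3)^2 - 9.
The form in (s + 3) signals a first-shifting-theorem factor e^(-3t).
Since L{sinh(3t)} = 3/(s^2 - 9), the inverse is exp(-3*t)*sinh(3*t).

exp(-3*t)*sinh(3*t)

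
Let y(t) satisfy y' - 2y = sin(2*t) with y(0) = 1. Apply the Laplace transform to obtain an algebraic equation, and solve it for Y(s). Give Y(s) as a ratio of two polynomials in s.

Take the Laplace transform of both sides.
Using L{y'} = sY - y(0) = sY - 1, the left side becomes (s - 2)Y - (1).
The right side is L{sin(2*t)} = 2/(s^2 + 4).
So (s - 2)Y = 2/(s^2 + 4) + (1).
Solve for Y(s) and write it as one ratio of polynomials.

Y(s) = (s^2 + 6)/(s^3 - 2*s^2 + 4*s - 8)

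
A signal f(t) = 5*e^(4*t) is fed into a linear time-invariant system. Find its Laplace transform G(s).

L{5} = 5/s.
By the first shifting theorem, multiplying by e^(4t) replaces s with s - 4.

G(s) = 5/(s - 4)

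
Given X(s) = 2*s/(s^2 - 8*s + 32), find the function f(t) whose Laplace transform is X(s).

Complete the square in the denominator: s^2 - 8*s + 32 = (s - 4)^2 + 4^2.
Split the numerator to match: 2*s = 2·(s - 4) + 2·4.
Invert each term: 2·(s - 4)/((s - 4)^2 + 16) ↔ 2e^(4t)cos(4t); 2·4/((s - 4)^2 + 16) ↔ 2e^(4t)sin(4t).

f(t) = 2*exp(4*t)*sin(4*t) + 2*exp(4*t)*cos(4*t)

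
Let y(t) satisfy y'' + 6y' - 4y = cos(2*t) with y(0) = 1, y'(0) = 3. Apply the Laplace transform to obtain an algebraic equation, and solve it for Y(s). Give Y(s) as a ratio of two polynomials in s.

Y(s) = (s^3 + 9*s^2 + 5*s + 36)/(s^4 + 6*s^3 + 24*s - 16)

Take the Laplace transform of both sides.
With L{y''} = s^2 Y - s·y(0) - y'(0) and L{y'} = sY - y(0), with y(0) = 1, y'(0) = 3: the LHS transforms to (s^2 + 6*s - 4)Y - (s + 9).
The right side is L{cos(2*t)} = s/(s^2 + 4).
So (s^2 + 6*s - 4)Y = s/(s^2 + 4) + (s + 9).
Divide through and combine into a single rational function.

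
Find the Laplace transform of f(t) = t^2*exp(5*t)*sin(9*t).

L{sin(9t)} = 9/(s^2 + 81).
Multiplying by e^(5t) shifts s → s - 5, so L{exp(5*t)*sin(9*t)} = 9/((s - 5)^2 + 81).
Then apply L{t^2·g(t)} = (-1)^2 d^2/ds^2[G(s)] with G(s) = 9/((s - 5)^2 + 81):
differentiating 2 times and applying the sign gives 54*(s^2 - 10*s - 2)/(s^2 - 10*s + 106)^3.

54*(s^2 - 10*s - 2)/(s^2 - 10*s + 106)^3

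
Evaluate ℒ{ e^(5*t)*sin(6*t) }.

L{sin(6t)} = 6/(s^2 + 36).
By the first shifting theorem, multiplying by e^(5t) replaces s with s - 5.

6/((s - 5)^2 + 36)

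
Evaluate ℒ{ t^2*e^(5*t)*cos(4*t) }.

L{cos(4t)} = s/(s^2 + 16).
Multiplying by e^(5t) shifts s → s - 5, so L{e^(5*t)*cos(4*t)} = (s - 5)/((s - 5)^2 + 16).
Then apply L{t^2·g(t)} = (-1)^2 d^2/ds^2[G(s)] with G(s) = (s - 5)/((s - 5)^2 + 16):
differentiating 2 times and applying the sign gives 2*(s - 5)*(s^2 - 10*s - 23)/(s^2 - 10*s + 41)^3.

2*(s - 5)*(s^2 - 10*s - 23)/(s^2 - 10*s + 41)^3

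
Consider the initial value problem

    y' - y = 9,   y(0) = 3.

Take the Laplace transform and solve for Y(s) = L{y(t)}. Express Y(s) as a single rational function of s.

Y(s) = (3*s + 9)/(s^2 - s)

Take the Laplace transform of both sides.
Using L{y'} = sY - y(0) = sY - 3, the left side becomes (s - 1)Y - (3).
The right side is L{9} = 9/s.
So (s - 1)Y = 9/s + (3).
Solve for Y(s) and write it as one ratio of polynomials.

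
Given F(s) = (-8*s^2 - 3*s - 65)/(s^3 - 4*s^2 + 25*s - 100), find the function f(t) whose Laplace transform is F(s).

Factor the denominator: s^3 - 4*s^2 + 25*s - 100 = (s - 4)*(s^2 + 25).
Partial fraction decomposition gives [-5/(s - 4)] + [-3*s/(s^2 + 25)] + [-15/(s^2 + 25)].
Invert each term: -5/(s - 4) ↔ -5e^(4t); -3·s/(s^2 + 25) ↔ -3cos(5t); -3·5/(s^2 + 25) ↔ -3sin(5t).

f(t) = -5*exp(4*t) - 3*sin(5*t) - 3*cos(5*t)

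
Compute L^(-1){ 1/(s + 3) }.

Since L{e^(-3t)} = 1/(s + 3), the inverse is e^(-3*t).

exp(-3*t)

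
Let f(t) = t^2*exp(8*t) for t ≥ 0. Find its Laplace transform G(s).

L{e^(8t)} = 1/(s - 8).
Then apply L{t^2·g(t)} = (-1)^2 d^2/ds^2[H(s)] with H(s) = 1/(s - 8):
differentiating 2 times and applying the sign gives 2/(s - 8)^3.

G(s) = 2/(s - 8)^3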